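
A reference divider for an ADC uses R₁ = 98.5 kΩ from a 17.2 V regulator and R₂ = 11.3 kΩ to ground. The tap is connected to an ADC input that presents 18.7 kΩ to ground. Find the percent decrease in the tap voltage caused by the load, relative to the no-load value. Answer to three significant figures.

35.2 %

The divider's output (Thévenin) resistance is R₁‖R₂ = 10.14 kΩ.
Fractional drop under load = R_th/(R_th + R_L) = 10.14 / (10.14 + 18.7) = 0.3515.
So the output falls by 35.2 %.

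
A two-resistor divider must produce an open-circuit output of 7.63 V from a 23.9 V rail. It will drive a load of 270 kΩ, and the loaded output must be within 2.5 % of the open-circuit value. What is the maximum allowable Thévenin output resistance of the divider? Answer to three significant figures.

Loading drop = R_th/(R_th + R_L) ≤ 0.0250, so R_th ≤ R_L · ε/(1−ε) = 270 kΩ × 0.0250/0.9750 = 6.92 kΩ.

R_th ≤ 6.92 kΩ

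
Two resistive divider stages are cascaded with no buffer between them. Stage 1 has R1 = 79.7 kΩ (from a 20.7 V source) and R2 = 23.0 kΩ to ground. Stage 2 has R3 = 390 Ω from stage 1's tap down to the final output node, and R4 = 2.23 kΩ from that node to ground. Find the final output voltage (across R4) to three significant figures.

Stage 2 presents R3+R4 = 2620 Ω as a load on stage 1's tap.
Stage 1's lower leg becomes R2‖(R3+R4) = 2352 Ω, so V_mid = 20.7 × 2352/82050 = 0.5934 V.
Stage 2 is itself unloaded: V_out = V_mid × R4/(R3+R4) = 0.5934 × 2230/2620 = 0.505 V.

V_out ≈ 0.505 V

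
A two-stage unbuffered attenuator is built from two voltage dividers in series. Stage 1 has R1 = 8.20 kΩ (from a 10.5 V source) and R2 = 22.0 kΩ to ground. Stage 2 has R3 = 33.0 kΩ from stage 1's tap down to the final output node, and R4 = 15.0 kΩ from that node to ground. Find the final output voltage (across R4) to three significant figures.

V_out ≈ 2.13 V

Stage 2 presents R3+R4 = 48.00 kΩ as a load on stage 1's tap.
Stage 1's lower leg becomes R2‖(R3+R4) = 15.09 kΩ, so V_mid = 10.5 × 15.09/23.29 = 6.802 V.
Stage 2 is itself unloaded: V_out = V_mid × R4/(R3+R4) = 6.802 × 15.0/48.00 = 2.13 V.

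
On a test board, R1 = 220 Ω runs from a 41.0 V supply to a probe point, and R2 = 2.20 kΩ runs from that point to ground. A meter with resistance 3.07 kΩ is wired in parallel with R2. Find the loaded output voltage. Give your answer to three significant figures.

The load sits in parallel with R2: R2‖R_L = (2200 × 3070) / (2200 + 3070) = 1282 Ω.
V_out = 41.0 × 1282 / (220 + 1282) = 41.0 × 1282/1502 = 35.0 V.

V_out ≈ 35.0 V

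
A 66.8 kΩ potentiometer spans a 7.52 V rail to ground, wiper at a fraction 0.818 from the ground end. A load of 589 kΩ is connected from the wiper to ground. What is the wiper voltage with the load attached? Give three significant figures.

The wiper splits the pot into (1−α)R = 12.16 kΩ above and αR = 54.64 kΩ below.
Lower section ‖ load = 50.00 kΩ.
V_wiper = 7.52 × 50.00/(12.16 + 50.00) = 6.05 V.

V ≈ 6.05 V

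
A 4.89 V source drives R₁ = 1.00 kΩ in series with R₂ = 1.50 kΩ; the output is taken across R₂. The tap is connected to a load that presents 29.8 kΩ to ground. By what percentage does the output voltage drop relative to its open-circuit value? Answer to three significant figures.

1.97 %

The divider's output (Thévenin) resistance is R₁‖R₂ = 0.6000 kΩ.
Fractional drop under load = R_th/(R_th + R_L) = 0.6000 / (0.6000 + 29.8) = 0.01974.
So the output falls by 1.97 %.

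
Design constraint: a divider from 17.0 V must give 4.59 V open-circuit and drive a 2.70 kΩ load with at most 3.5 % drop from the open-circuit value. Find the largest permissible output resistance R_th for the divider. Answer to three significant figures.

Loading drop = R_th/(R_th + R_L) ≤ 0.0350, so R_th ≤ R_L · ε/(1−ε) = 2.70 kΩ × 0.0350/0.9650 = 97.9 Ω.
(Any R1, R2 with R2/(R1+R2) = 0.270 and R1‖R2 ≤ 97.9 Ω will meet the spec.)

R_th ≤ 97.9 Ω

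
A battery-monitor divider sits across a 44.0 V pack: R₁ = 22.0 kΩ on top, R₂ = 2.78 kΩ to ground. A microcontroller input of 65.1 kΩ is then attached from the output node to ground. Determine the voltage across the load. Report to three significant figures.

The load sits in parallel with R₂: R₂‖R_L = (2.78 × 65.1) / (2.78 + 65.1) = 2.666 kΩ.
V_out = 44.0 × 2.666 / (22.0 + 2.666) = 44.0 × 2.666/24.67 = 4.76 V.

V_out ≈ 4.76 V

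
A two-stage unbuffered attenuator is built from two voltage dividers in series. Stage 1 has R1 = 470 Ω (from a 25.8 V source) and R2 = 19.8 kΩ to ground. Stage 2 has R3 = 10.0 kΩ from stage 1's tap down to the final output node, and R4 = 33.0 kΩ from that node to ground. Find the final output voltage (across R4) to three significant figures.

V_out ≈ 19.1 V

Stage 2 presents R3+R4 = 43000 Ω as a load on stage 1's tap.
Stage 1's lower leg becomes R2‖(R3+R4) = 13560 Ω, so V_mid = 25.8 × 13560/14030 = 24.94 V.
Stage 2 is itself unloaded: V_out = V_mid × R4/(R3+R4) = 24.94 × 33000/43000 = 19.1 V.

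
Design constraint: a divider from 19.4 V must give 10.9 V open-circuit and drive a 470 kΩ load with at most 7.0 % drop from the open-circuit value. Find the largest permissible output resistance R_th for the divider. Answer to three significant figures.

R_th ≤ 35.4 kΩ

Loading drop = R_th/(R_th + R_L) ≤ 0.0700, so R_th ≤ R_L · ε/(1−ε) = 470 kΩ × 0.0700/0.9300 = 35.4 kΩ.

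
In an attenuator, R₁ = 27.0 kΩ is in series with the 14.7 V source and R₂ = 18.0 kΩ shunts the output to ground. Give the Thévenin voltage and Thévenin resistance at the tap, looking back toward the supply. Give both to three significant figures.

V_th is the open-circuit tap voltage: 14.7 × 18.0/(27.0 + 18.0) = 5.88 V.
With the supply zeroed, R₁ and R₂ appear in parallel from the tap: R_th = R₁‖R₂ = (27.0 × 18.0)/45.00 = 10.8 kΩ.

V_th = 5.88 V, R_th = 10.8 kΩ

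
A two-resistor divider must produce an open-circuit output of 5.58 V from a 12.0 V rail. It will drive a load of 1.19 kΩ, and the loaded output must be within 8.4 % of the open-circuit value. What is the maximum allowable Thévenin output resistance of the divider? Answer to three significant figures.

R_th ≤ 109 Ω

Loading drop = R_th/(R_th + R_L) ≤ 0.0840, so R_th ≤ R_L · ε/(1−ε) = 1.19 kΩ × 0.0840/0.9160 = 109 Ω.
(Any R1, R2 with R2/(R1+R2) = 0.465 and R1‖R2 ≤ 109 Ω will meet the spec.)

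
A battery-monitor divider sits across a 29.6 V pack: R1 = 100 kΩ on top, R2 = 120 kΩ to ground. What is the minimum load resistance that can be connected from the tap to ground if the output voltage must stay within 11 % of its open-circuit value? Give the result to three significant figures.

Output resistance R_th = R1‖R2 = (100 × 120)/220.0 = 54.55 kΩ.
The fractional drop is R_th/(R_th + R_L); requiring this ≤ 0.110 gives R_L ≥ R_th(1/0.110 − 1) = 54.55 × 8.091 = 441 kΩ.

R_L(min) ≈ 441 kΩ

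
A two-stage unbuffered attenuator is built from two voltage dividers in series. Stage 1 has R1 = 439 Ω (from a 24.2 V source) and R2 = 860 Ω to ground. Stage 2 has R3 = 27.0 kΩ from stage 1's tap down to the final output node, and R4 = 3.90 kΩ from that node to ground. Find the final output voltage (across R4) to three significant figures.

Stage 2 presents R3+R4 = 30900 Ω as a load on stage 1's tap.
Stage 1's lower leg becomes R2‖(R3+R4) = 836.7 Ω, so V_mid = 24.2 × 836.7/1276 = 15.87 V.
Stage 2 is itself unloaded: V_out = V_mid × R4/(R3+R4) = 15.87 × 3900/30900 = 2.00 V.

V_out ≈ 2.00 V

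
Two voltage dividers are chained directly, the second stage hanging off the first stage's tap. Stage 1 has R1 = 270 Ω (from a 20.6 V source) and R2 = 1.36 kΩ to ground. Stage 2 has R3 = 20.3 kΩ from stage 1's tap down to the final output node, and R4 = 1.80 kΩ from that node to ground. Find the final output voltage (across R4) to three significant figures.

Stage 2 presents R3+R4 = 22100 Ω as a load on stage 1's tap.
Stage 1's lower leg becomes R2‖(R3+R4) = 1281 Ω, so V_mid = 20.6 × 1281/1551 = 17.01 V.
Stage 2 is itself unloaded: V_out = V_mid × R4/(R3+R4) = 17.01 × 1800/22100 = 1.39 V.

V_out ≈ 1.39 V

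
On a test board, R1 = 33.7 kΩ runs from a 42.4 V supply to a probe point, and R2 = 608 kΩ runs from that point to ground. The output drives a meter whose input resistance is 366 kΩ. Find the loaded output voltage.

V_out ≈ 36.9 V

The load sits in parallel with R2: R2‖R_L = (608 × 366) / (608 + 366) = 228.5 kΩ.
V_out = 42.4 × 228.5 / (33.7 + 228.5) = 42.4 × 228.5/262.2 = 36.9 V.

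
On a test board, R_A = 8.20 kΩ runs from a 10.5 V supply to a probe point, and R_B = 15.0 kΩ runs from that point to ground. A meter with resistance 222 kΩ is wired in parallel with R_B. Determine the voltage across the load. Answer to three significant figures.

V_out ≈ 6.63 V

The load sits in parallel with R_B: R_B‖R_L = (15.0 × 222) / (15.0 + 222) = 14.05 kΩ.
V_out = 10.5 × 14.05 / (8.20 + 14.05) = 10.5 × 14.05/22.25 = 6.63 V.
(Unloaded it would have been 6.79 V.)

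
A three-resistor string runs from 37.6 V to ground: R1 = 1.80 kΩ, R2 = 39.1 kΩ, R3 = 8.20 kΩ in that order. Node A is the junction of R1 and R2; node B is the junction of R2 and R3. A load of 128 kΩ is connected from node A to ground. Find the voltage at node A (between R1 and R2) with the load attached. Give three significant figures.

V ≈ 35.7 V

Below node A the series string R2+R3 = 47.30 kΩ sits in parallel with the 128 kΩ load: 34.54 kΩ.
V_A = 37.6 × 34.54/(1.80 + 34.54) = 35.7 V.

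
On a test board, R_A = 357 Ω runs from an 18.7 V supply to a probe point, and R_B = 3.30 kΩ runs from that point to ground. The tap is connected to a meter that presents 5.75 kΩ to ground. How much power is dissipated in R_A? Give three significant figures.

Total resistance from the source is R_A + (R_B‖R_L) = 2454 Ω, so I = 18.7/2454 Ω = 7.621 mA.
P = I²·R_A = (7.621 mA)² × 357 Ω = 20.7 mW.

P ≈ 20.7 mW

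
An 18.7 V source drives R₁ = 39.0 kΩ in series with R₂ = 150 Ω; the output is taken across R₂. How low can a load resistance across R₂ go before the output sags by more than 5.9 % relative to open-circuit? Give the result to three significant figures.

R_L(min) ≈ 2.38 kΩ

Output resistance R_th = R₁‖R₂ = (39000 × 150)/39150 = 149.4 Ω.
The fractional drop is R_th/(R_th + R_L); requiring this ≤ 0.0590 gives R_L ≥ R_th(1/0.0590 − 1) = 149.4 × 15.95 = 2.38 kΩ.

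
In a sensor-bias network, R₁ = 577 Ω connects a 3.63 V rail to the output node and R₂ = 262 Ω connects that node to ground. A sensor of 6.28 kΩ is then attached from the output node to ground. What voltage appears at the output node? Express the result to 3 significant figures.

The load sits in parallel with R₂: R₂‖R_L = (262 × 6280) / (262 + 6280) = 251.5 Ω.
V_out = 3.63 × 251.5 / (577 + 251.5) = 3.63 × 251.5/828.5 = 1.10 V.
(Unloaded it would have been 1.13 V.)

V_out ≈ 1.10 V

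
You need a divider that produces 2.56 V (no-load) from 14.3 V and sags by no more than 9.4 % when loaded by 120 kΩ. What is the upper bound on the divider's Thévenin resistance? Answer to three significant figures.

Loading drop = R_th/(R_th + R_L) ≤ 0.0940, so R_th ≤ R_L · ε/(1−ε) = 120 kΩ × 0.0940/0.9060 = 12.5 kΩ.

R_th ≤ 12.5 kΩ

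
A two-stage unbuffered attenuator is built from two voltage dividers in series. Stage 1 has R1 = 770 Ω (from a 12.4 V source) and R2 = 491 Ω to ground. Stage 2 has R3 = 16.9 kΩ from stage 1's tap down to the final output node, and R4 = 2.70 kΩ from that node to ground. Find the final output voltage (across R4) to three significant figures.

Stage 2 presents R3+R4 = 19600 Ω as a load on stage 1's tap.
Stage 1's lower leg becomes R2‖(R3+R4) = 479.0 Ω, so V_mid = 12.4 × 479.0/1249 = 4.755 V.
Stage 2 is itself unloaded: V_out = V_mid × R4/(R3+R4) = 4.755 × 2700/19600 = 0.655 V.

V_out ≈ 0.655 V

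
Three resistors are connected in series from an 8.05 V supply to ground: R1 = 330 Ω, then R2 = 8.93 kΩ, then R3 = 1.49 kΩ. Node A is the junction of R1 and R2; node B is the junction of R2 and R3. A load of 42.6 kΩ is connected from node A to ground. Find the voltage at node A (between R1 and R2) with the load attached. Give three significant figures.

Below node A the series string R2+R3 = 10420 Ω sits in parallel with the 42600 Ω load: 8372 Ω.
V_A = 8.05 × 8372/(330 + 8372) = 7.74 V.

V ≈ 7.74 V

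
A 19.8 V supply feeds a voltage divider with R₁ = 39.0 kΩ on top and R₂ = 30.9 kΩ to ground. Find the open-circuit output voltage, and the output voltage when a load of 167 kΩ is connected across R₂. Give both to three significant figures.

Unloaded: 8.75 V; loaded: 7.93 V

Open-circuit: V = 19.8 × 30.9/(39.0 + 30.9) = 8.75 V.
With the load, R₂ becomes R₂‖R_L = 26.08 kΩ, so V = 19.8 × 26.08/65.08 = 7.93 V.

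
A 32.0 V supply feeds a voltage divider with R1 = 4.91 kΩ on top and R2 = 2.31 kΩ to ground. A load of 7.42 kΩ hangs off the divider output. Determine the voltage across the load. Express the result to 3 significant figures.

The load sits in parallel with R2: R2‖R_L = (2.31 × 7.42) / (2.31 + 7.42) = 1.762 kΩ.
V_out = 32.0 × 1.762 / (4.91 + 1.762) = 32.0 × 1.762/6.672 = 8.45 V.

V_out ≈ 8.45 V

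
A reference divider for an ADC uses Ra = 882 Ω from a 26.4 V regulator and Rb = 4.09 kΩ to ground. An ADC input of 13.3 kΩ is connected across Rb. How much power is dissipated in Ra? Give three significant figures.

Total resistance from the source is Ra + (Rb‖R_L) = 4010 Ω, so I = 26.4/4010 Ω = 6.583 mA.
P = I²·Ra = (6.583 mA)² × 882 Ω = 38.2 mW.

P ≈ 38.2 mW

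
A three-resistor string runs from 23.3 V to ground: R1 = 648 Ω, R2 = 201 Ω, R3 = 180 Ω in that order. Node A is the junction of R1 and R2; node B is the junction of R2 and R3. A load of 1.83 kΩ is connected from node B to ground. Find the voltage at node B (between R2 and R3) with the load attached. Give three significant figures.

V ≈ 3.77 V

At node B, R3 is in parallel with the load: R3‖R_L = 163.9 Ω.
Below node A the resistance is R2 + (R3‖R_L) = 364.9 Ω, so V_A = 23.3 × 364.9/1013 = 8.394 V.
Then V_B = V_A × (R3‖R_L)/(R2 + R3‖R_L) = 8.394 × 163.9/364.9 = 3.77 V.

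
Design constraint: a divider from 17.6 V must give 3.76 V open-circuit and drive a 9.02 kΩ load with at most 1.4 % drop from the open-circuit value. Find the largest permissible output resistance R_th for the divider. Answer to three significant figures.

Loading drop = R_th/(R_th + R_L) ≤ 0.0140, so R_th ≤ R_L · ε/(1−ε) = 9.02 kΩ × 0.0140/0.9860 = 128 Ω.

R_th ≤ 128 Ω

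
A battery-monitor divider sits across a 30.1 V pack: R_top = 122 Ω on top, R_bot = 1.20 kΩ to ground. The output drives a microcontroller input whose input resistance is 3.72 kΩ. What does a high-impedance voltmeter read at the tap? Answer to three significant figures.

V_out ≈ 26.5 V

The load sits in parallel with R_bot: R_bot‖R_L = (1200 × 3720) / (1200 + 3720) = 907.3 Ω.
V_out = 30.1 × 907.3 / (122 + 907.3) = 30.1 × 907.3/1029 = 26.5 V.
(Unloaded it would have been 27.3 V.)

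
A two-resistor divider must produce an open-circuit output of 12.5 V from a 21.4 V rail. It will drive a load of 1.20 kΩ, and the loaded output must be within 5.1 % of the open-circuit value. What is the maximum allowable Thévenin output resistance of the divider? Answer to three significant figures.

Loading drop = R_th/(R_th + R_L) ≤ 0.0510, so R_th ≤ R_L · ε/(1−ε) = 1.20 kΩ × 0.0510/0.9490 = 64.5 Ω.
(Any R1, R2 with R2/(R1+R2) = 0.584 and R1‖R2 ≤ 64.5 Ω will meet the spec.)

R_th ≤ 64.5 Ω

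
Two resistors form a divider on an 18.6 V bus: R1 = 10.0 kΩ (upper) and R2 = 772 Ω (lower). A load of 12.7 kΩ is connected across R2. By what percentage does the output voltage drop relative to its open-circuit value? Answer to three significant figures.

5.34 %

The divider's output (Thévenin) resistance is R1‖R2 = 716.7 Ω.
Fractional drop under load = R_th/(R_th + R_L) = 716.7 / (716.7 + 12700) = 0.05342.
So the output falls by 5.34 %.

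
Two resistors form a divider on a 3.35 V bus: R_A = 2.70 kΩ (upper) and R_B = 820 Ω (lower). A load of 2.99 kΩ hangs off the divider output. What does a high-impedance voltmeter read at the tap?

V_out ≈ 0.645 V

The load sits in parallel with R_B: R_B‖R_L = (820 × 2990) / (820 + 2990) = 643.5 Ω.
V_out = 3.35 × 643.5 / (2700 + 643.5) = 3.35 × 643.5/3344 = 0.645 V.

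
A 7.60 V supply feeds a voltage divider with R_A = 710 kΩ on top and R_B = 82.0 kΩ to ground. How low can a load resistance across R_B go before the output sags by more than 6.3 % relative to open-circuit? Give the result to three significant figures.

Output resistance R_th = R_A‖R_B = (710 × 82.0)/792.0 = 73.51 kΩ.
The fractional drop is R_th/(R_th + R_L); requiring this ≤ 0.0630 gives R_L ≥ R_th(1/0.0630 − 1) = 73.51 × 14.87 = 1.09 MΩ.

R_L(min) ≈ 1.09 MΩ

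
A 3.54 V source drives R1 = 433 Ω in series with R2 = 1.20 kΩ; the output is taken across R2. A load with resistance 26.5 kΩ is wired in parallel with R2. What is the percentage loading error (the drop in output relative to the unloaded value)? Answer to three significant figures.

The divider's output (Thévenin) resistance is R1‖R2 = 318.2 Ω.
Fractional drop under load = R_th/(R_th + R_L) = 318.2 / (318.2 + 26500) = 0.01186.
So the output falls by 1.19 %.

1.19 %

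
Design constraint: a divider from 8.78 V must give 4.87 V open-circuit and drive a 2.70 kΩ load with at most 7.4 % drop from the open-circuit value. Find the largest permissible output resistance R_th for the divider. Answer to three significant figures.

Loading drop = R_th/(R_th + R_L) ≤ 0.0740, so R_th ≤ R_L · ε/(1−ε) = 2.70 kΩ × 0.0740/0.9260 = 216 Ω.

R_th ≤ 216 Ω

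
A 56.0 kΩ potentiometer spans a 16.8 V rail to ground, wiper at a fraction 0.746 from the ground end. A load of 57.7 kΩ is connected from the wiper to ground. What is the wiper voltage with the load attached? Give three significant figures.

The wiper splits the pot into (1−α)R = 14.22 kΩ above and αR = 41.78 kΩ below.
Lower section ‖ load = 24.23 kΩ.
V_wiper = 16.8 × 24.23/(14.22 + 24.23) = 10.6 V.

V ≈ 10.6 V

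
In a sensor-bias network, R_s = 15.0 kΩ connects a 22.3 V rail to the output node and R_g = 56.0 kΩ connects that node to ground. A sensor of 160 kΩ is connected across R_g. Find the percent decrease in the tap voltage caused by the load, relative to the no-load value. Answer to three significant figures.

The divider's output (Thévenin) resistance is R_s‖R_g = 11.83 kΩ.
Fractional drop under load = R_th/(R_th + R_L) = 11.83 / (11.83 + 160) = 0.06885.
So the output falls by 6.89 %.

6.89 %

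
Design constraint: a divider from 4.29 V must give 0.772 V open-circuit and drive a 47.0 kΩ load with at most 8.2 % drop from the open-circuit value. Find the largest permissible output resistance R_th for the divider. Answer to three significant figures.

R_th ≤ 4.20 kΩ

Loading drop = R_th/(R_th + R_L) ≤ 0.0820, so R_th ≤ R_L · ε/(1−ε) = 47.0 kΩ × 0.0820/0.9180 = 4.20 kΩ.
(Any R1, R2 with R2/(R1+R2) = 0.180 and R1‖R2 ≤ 4.20 kΩ will meet the spec.)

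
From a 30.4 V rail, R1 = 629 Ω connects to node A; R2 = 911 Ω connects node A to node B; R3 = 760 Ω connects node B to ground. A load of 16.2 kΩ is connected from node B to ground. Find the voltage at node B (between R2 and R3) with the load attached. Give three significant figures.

At node B, R3 is in parallel with the load: R3‖R_L = 725.9 Ω.
Below node A the resistance is R2 + (R3‖R_L) = 1637 Ω, so V_A = 30.4 × 1637/2266 = 21.96 V.
Then V_B = V_A × (R3‖R_L)/(R2 + R3‖R_L) = 21.96 × 725.9/1637 = 9.74 V.

V ≈ 9.74 V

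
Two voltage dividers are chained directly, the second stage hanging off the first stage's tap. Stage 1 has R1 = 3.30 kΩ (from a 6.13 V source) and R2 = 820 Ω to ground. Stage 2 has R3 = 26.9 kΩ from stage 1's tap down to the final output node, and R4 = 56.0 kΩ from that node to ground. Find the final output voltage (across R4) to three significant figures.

Stage 2 presents R3+R4 = 82900 Ω as a load on stage 1's tap.
Stage 1's lower leg becomes R2‖(R3+R4) = 812.0 Ω, so V_mid = 6.13 × 812.0/4112 = 1.210 V.
Stage 2 is itself unloaded: V_out = V_mid × R4/(R3+R4) = 1.210 × 56000/82900 = 0.818 V.

V_out ≈ 0.818 V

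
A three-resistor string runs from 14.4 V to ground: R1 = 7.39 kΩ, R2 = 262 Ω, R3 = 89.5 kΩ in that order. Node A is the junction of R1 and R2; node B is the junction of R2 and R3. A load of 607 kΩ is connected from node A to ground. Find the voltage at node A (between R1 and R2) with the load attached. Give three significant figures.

Below node A the series string R2+R3 = 89760 Ω sits in parallel with the 607000 Ω load: 78200 Ω.
V_A = 14.4 × 78200/(7390 + 78200) = 13.2 V.

V ≈ 13.2 V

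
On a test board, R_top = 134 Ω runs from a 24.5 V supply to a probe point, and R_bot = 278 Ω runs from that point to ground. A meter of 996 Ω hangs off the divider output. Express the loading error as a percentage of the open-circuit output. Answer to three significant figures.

8.32 %

The divider's output (Thévenin) resistance is R_top‖R_bot = 90.42 Ω.
Fractional drop under load = R_th/(R_th + R_L) = 90.42 / (90.42 + 996) = 0.08323.
So the output falls by 8.32 %.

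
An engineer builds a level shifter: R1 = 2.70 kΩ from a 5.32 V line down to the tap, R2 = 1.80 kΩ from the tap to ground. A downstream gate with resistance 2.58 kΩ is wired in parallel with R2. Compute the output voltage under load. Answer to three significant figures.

The load sits in parallel with R2: R2‖R_L = (1.80 × 2.58) / (1.80 + 2.58) = 1.060 kΩ.
V_out = 5.32 × 1.060 / (2.70 + 1.060) = 5.32 × 1.060/3.760 = 1.50 V.

V_out ≈ 1.50 V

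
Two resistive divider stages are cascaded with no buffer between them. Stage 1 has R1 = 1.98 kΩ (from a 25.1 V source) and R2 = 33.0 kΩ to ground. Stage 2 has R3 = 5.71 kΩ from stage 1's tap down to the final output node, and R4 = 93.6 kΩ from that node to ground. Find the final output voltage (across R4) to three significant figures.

Stage 2 presents R3+R4 = 99.31 kΩ as a load on stage 1's tap.
Stage 1's lower leg becomes R2‖(R3+R4) = 24.77 kΩ, so V_mid = 25.1 × 24.77/26.75 = 23.24 V.
Stage 2 is itself unloaded: V_out = V_mid × R4/(R3+R4) = 23.24 × 93.6/99.31 = 21.9 V.

V_out ≈ 21.9 V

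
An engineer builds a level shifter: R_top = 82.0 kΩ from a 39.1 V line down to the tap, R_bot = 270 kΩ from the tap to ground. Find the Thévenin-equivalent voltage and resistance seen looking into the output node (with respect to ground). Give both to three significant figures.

V_th = 30.0 V, R_th = 62.9 kΩ

V_th is the open-circuit tap voltage: 39.1 × 270/(82.0 + 270) = 30.0 V.
With the supply zeroed, R_top and R_bot appear in parallel from the tap: R_th = R_top‖R_bot = (82.0 × 270)/352.0 = 62.9 kΩ.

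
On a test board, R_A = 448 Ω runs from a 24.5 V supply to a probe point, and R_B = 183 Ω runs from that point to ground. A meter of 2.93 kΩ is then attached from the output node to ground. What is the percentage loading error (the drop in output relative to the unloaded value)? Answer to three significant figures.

4.25 %

The divider's output (Thévenin) resistance is R_A‖R_B = 129.9 Ω.
Fractional drop under load = R_th/(R_th + R_L) = 129.9 / (129.9 + 2930) = 0.04246.
So the output falls by 4.25 %.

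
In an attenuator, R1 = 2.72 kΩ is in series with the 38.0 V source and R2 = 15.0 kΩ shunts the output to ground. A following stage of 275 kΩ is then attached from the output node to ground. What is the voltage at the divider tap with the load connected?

The load sits in parallel with R2: R2‖R_L = (15.0 × 275) / (15.0 + 275) = 14.22 kΩ.
V_out = 38.0 × 14.22 / (2.72 + 14.22) = 38.0 × 14.22/16.94 = 31.9 V.

V_out ≈ 31.9 V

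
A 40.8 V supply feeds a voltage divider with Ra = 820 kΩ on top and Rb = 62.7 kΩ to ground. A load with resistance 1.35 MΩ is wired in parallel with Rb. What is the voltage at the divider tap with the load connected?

The load sits in parallel with Rb: Rb‖R_L = (62.7 × 1350) / (62.7 + 1350) = 59.92 kΩ.
V_out = 40.8 × 59.92 / (820 + 59.92) = 40.8 × 59.92/879.9 = 2.78 V.

V_out ≈ 2.78 V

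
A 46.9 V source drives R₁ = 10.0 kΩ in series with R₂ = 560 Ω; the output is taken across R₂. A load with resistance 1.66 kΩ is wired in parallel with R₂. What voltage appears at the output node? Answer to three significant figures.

The load sits in parallel with R₂: R₂‖R_L = (560 × 1660) / (560 + 1660) = 418.7 Ω.
V_out = 46.9 × 418.7 / (10000 + 418.7) = 46.9 × 418.7/10420 = 1.88 V.

V_out ≈ 1.88 V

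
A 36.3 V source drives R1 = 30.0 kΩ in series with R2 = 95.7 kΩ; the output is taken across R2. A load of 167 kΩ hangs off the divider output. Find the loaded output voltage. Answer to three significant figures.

V_out ≈ 24.3 V

The load sits in parallel with R2: R2‖R_L = (95.7 × 167) / (95.7 + 167) = 60.84 kΩ.
V_out = 36.3 × 60.84 / (30.0 + 60.84) = 36.3 × 60.84/90.84 = 24.3 V.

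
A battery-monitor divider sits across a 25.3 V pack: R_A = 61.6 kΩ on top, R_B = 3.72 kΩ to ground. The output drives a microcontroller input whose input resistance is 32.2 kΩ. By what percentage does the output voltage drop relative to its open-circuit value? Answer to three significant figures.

The divider's output (Thévenin) resistance is R_A‖R_B = 3.508 kΩ.
Fractional drop under load = R_th/(R_th + R_L) = 3.508 / (3.508 + 32.2) = 0.09824.
So the output falls by 9.82 %.

9.82 %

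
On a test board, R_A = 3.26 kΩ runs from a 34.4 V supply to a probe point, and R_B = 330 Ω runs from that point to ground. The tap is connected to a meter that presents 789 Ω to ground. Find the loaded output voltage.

The load sits in parallel with R_B: R_B‖R_L = (330 × 789) / (330 + 789) = 232.7 Ω.
V_out = 34.4 × 232.7 / (3260 + 232.7) = 34.4 × 232.7/3493 = 2.29 V.

V_out ≈ 2.29 V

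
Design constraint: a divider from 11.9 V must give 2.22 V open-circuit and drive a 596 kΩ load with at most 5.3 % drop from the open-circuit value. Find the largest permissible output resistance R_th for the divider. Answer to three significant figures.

Loading drop = R_th/(R_th + R_L) ≤ 0.0530, so R_th ≤ R_L · ε/(1−ε) = 596 kΩ × 0.0530/0.9470 = 33.4 kΩ.

R_th ≤ 33.4 kΩ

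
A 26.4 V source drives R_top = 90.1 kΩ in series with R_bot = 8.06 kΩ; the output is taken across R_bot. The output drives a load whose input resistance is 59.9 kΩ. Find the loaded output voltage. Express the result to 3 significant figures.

The load sits in parallel with R_bot: R_bot‖R_L = (8.06 × 59.9) / (8.06 + 59.9) = 7.104 kΩ.
V_out = 26.4 × 7.104 / (90.1 + 7.104) = 26.4 × 7.104/97.20 = 1.93 V.

V_out ≈ 1.93 V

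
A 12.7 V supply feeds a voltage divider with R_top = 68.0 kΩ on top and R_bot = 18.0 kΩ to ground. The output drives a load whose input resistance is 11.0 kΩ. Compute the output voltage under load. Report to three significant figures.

The load sits in parallel with R_bot: R_bot‖R_L = (18.0 × 11.0) / (18.0 + 11.0) = 6.828 kΩ.
V_out = 12.7 × 6.828 / (68.0 + 6.828) = 12.7 × 6.828/74.83 = 1.16 V.

V_out ≈ 1.16 V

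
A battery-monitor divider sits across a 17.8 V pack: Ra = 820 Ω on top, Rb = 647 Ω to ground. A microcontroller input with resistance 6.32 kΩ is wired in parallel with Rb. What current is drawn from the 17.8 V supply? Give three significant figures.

Rb‖R_L = 586.9 Ω, so the source sees Ra + Rb‖R_L = 1407 Ω.
I = 17.8 V / 1407 Ω = 12.7 mA.

I ≈ 12.7 mA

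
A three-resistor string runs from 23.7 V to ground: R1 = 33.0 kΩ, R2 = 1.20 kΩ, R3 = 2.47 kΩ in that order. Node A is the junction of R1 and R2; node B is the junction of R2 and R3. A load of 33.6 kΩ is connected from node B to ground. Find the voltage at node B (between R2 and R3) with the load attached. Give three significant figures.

At node B, R3 is in parallel with the load: R3‖R_L = 2.301 kΩ.
Below node A the resistance is R2 + (R3‖R_L) = 3.501 kΩ, so V_A = 23.7 × 3.501/36.50 = 2.273 V.
Then V_B = V_A × (R3‖R_L)/(R2 + R3‖R_L) = 2.273 × 2.301/3.501 = 1.49 V.

V ≈ 1.49 V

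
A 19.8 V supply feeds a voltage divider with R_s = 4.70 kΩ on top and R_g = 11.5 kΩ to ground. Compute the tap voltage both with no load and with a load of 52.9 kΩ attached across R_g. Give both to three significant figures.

Unloaded: 14.1 V; loaded: 13.2 V

Open-circuit: V = 19.8 × 11.5/(4.70 + 11.5) = 14.1 V.
With the load, R_g becomes R_g‖R_L = 9.446 kΩ, so V = 19.8 × 9.446/14.15 = 13.2 V.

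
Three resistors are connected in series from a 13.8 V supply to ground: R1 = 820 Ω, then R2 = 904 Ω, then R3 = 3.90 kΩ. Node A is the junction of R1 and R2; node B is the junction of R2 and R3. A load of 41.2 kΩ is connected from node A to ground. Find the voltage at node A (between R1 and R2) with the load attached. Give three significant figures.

V ≈ 11.6 V

Below node A the series string R2+R3 = 4804 Ω sits in parallel with the 41200 Ω load: 4302 Ω.
V_A = 13.8 × 4302/(820 + 4302) = 11.6 V.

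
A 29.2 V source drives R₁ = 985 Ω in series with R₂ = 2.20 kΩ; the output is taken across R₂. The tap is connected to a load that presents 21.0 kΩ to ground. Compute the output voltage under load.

The load sits in parallel with R₂: R₂‖R_L = (2200 × 21000) / (2200 + 21000) = 1991 Ω.
V_out = 29.2 × 1991 / (985 + 1991) = 29.2 × 1991/2976 = 19.5 V.

V_out ≈ 19.5 V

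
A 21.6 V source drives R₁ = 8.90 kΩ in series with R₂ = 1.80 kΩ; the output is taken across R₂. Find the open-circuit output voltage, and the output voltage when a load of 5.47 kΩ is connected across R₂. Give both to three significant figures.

Unloaded: 3.63 V; loaded: 2.85 V

Open-circuit: V = 21.6 × 1.80/(8.90 + 1.80) = 3.63 V.
With the load, R₂ becomes R₂‖R_L = 1.354 kΩ, so V = 21.6 × 1.354/10.25 = 2.85 V.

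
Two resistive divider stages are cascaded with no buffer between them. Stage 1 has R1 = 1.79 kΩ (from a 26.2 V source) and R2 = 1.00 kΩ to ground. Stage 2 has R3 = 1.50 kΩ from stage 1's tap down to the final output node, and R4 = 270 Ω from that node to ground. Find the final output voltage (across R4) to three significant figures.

V_out ≈ 1.05 V

Stage 2 presents R3+R4 = 1770 Ω as a load on stage 1's tap.
Stage 1's lower leg becomes R2‖(R3+R4) = 639.0 Ω, so V_mid = 26.2 × 639.0/2429 = 6.892 V.
Stage 2 is itself unloaded: V_out = V_mid × R4/(R3+R4) = 6.892 × 270/1770 = 1.05 V.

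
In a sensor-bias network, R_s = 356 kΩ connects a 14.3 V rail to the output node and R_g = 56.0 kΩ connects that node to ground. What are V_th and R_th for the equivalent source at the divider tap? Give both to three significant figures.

V_th is the open-circuit tap voltage: 14.3 × 56.0/(356 + 56.0) = 1.94 V.
With the supply zeroed, R_s and R_g appear in parallel from the tap: R_th = R_s‖R_g = (356 × 56.0)/412.0 = 48.4 kΩ.

V_th = 1.94 V, R_th = 48.4 kΩ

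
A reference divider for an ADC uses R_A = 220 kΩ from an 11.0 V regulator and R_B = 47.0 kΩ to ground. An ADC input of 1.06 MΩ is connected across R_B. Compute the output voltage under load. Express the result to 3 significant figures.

V_out ≈ 1.87 V

The load sits in parallel with R_B: R_B‖R_L = (47.0 × 1060) / (47.0 + 1060) = 45.00 kΩ.
V_out = 11.0 × 45.00 / (220 + 45.00) = 11.0 × 45.00/265.0 = 1.87 V.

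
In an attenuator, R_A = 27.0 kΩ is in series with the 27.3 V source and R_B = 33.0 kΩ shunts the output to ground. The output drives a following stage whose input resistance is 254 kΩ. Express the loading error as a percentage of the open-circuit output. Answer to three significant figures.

The divider's output (Thévenin) resistance is R_A‖R_B = 14.85 kΩ.
Fractional drop under load = R_th/(R_th + R_L) = 14.85 / (14.85 + 254) = 0.05524.
So the output falls by 5.52 %.

5.52 %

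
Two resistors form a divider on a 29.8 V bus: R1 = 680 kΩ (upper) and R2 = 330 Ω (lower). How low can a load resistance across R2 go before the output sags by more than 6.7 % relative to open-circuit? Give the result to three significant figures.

Output resistance R_th = R1‖R2 = (680000 × 330)/680300 = 329.8 Ω.
The fractional drop is R_th/(R_th + R_L); requiring this ≤ 0.0670 gives R_L ≥ R_th(1/0.0670 − 1) = 329.8 × 13.93 = 4.59 kΩ.

R_L(min) ≈ 4.59 kΩ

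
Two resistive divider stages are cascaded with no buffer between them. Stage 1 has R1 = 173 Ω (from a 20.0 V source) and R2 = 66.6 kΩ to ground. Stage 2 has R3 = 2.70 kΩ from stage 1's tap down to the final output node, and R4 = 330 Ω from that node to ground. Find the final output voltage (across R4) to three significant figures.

V_out ≈ 2.06 V

Stage 2 presents R3+R4 = 3030 Ω as a load on stage 1's tap.
Stage 1's lower leg becomes R2‖(R3+R4) = 2898 Ω, so V_mid = 20.0 × 2898/3071 = 18.87 V.
Stage 2 is itself unloaded: V_out = V_mid × R4/(R3+R4) = 18.87 × 330/3030 = 2.06 V.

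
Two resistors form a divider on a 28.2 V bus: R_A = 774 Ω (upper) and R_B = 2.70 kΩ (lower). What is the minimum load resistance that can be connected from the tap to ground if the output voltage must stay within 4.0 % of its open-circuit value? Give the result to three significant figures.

R_L(min) ≈ 14.4 kΩ

Output resistance R_th = R_A‖R_B = (774 × 2700)/3474 = 601.6 Ω.
The fractional drop is R_th/(R_th + R_L); requiring this ≤ 0.0400 gives R_L ≥ R_th(1/0.0400 − 1) = 601.6 × 24.00 = 14.4 kΩ.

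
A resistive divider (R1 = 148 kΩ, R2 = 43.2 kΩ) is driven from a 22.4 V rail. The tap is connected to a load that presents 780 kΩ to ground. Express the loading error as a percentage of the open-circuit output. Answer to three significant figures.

4.11 %

The divider's output (Thévenin) resistance is R1‖R2 = 33.44 kΩ.
Fractional drop under load = R_th/(R_th + R_L) = 33.44 / (33.44 + 780) = 0.04111.
So the output falls by 4.11 %.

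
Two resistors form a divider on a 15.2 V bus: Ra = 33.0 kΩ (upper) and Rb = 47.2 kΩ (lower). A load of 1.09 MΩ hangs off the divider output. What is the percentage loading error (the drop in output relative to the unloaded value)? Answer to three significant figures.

The divider's output (Thévenin) resistance is Ra‖Rb = 19.42 kΩ.
Fractional drop under load = R_th/(R_th + R_L) = 19.42 / (19.42 + 1090) = 0.01751.
So the output falls by 1.75 %.

1.75 %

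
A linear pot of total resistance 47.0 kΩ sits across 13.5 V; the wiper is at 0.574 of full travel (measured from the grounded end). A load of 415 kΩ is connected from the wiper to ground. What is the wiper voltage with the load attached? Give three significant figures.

V ≈ 7.54 V

The wiper splits the pot into (1−α)R = 20.02 kΩ above and αR = 26.98 kΩ below.
Lower section ‖ load = 25.33 kΩ.
V_wiper = 13.5 × 25.33/(20.02 + 25.33) = 7.54 V.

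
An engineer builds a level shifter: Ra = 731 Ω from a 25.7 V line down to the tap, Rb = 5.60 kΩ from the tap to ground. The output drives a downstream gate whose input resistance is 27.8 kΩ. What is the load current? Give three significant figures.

Rb‖R_L = 4661 Ω; V_out = 25.7 × 4661/5392 = 22.22 V.
I_L = V_out / R_L = 22.22 / 27.8 kΩ = 0.799 mA.

I_L ≈ 0.799 mA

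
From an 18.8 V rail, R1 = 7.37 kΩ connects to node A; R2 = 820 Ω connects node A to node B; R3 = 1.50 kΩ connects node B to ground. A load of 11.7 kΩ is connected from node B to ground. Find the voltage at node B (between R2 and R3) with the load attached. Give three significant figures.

At node B, R3 is in parallel with the load: R3‖R_L = 1330 Ω.
Below node A the resistance is R2 + (R3‖R_L) = 2150 Ω, so V_A = 18.8 × 2150/9520 = 4.245 V.
Then V_B = V_A × (R3‖R_L)/(R2 + R3‖R_L) = 4.245 × 1330/2150 = 2.63 V.

V ≈ 2.63 V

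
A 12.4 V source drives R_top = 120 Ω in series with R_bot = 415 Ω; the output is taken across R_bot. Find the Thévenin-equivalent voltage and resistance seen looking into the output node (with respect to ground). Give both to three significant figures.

V_th = 9.62 V, R_th = 93.1 Ω

V_th is the open-circuit tap voltage: 12.4 × 415/(120 + 415) = 9.62 V.
With the supply zeroed, R_top and R_bot appear in parallel from the tap: R_th = R_top‖R_bot = (120 × 415)/535.0 = 93.1 Ω.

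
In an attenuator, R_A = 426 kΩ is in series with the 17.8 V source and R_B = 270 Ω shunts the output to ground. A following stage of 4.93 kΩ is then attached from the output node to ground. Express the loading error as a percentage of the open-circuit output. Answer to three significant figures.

5.19 %

The divider's output (Thévenin) resistance is R_A‖R_B = 269.8 Ω.
Fractional drop under load = R_th/(R_th + R_L) = 269.8 / (269.8 + 4930) = 0.05189.
So the output falls by 5.19 %.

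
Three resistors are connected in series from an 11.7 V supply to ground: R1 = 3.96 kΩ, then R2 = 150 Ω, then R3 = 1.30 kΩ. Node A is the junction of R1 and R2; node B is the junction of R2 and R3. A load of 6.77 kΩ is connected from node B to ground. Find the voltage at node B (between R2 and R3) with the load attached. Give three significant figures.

At node B, R3 is in parallel with the load: R3‖R_L = 1091 Ω.
Below node A the resistance is R2 + (R3‖R_L) = 1241 Ω, so V_A = 11.7 × 1241/5201 = 2.791 V.
Then V_B = V_A × (R3‖R_L)/(R2 + R3‖R_L) = 2.791 × 1091/1241 = 2.45 V.

V ≈ 2.45 V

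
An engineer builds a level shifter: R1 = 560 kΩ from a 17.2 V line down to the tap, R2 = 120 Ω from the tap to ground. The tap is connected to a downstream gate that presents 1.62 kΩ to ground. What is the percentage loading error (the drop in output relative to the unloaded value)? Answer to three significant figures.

6.90 %

The divider's output (Thévenin) resistance is R1‖R2 = 120.0 Ω.
Fractional drop under load = R_th/(R_th + R_L) = 120.0 / (120.0 + 1620) = 0.06895.
So the output falls by 6.90 %.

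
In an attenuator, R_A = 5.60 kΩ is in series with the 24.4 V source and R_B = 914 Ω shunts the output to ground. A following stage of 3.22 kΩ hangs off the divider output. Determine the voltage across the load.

The load sits in parallel with R_B: R_B‖R_L = (914 × 3220) / (914 + 3220) = 711.9 Ω.
V_out = 24.4 × 711.9 / (5600 + 711.9) = 24.4 × 711.9/6312 = 2.75 V.

V_out ≈ 2.75 V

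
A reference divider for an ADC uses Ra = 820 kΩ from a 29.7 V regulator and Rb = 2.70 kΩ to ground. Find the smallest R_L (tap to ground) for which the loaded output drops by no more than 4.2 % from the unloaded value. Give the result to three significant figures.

Output resistance R_th = Ra‖Rb = (820 × 2.70)/822.7 = 2.691 kΩ.
The fractional drop is R_th/(R_th + R_L); requiring this ≤ 0.0420 gives R_L ≥ R_th(1/0.0420 − 1) = 2.691 × 22.81 = 61.4 kΩ.

R_L(min) ≈ 61.4 kΩ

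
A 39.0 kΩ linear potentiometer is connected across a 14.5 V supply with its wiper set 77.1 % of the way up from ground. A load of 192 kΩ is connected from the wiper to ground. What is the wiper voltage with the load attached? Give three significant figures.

The wiper splits the pot into (1−α)R = 8.931 kΩ above and αR = 30.07 kΩ below.
Lower section ‖ load = 26.00 kΩ.
V_wiper = 14.5 × 26.00/(8.931 + 26.00) = 10.8 V.

V ≈ 10.8 V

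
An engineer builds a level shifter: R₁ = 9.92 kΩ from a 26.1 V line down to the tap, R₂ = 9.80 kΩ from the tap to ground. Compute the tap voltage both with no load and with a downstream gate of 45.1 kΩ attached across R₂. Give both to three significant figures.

Unloaded: 13.0 V; loaded: 11.7 V

Open-circuit: V = 26.1 × 9.80/(9.92 + 9.80) = 13.0 V.
With the load, R₂ becomes R₂‖R_L = 8.051 kΩ, so V = 26.1 × 8.051/17.97 = 11.7 V.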